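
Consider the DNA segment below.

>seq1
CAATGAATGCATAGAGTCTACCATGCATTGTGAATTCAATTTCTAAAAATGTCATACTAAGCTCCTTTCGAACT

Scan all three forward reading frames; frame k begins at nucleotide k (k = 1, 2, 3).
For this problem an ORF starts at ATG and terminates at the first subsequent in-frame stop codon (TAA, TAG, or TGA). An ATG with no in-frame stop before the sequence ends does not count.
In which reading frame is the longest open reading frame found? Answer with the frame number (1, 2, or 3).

Frame 1: CAA TGA ATG CAT AGA GTC TAC CAT GCA TTG TGA ATT CAA TTT CTA AAA ATG TCA TAC TAA GCT CCT TTC GAA — ATG at 7, stop TGA at 31 → 27 nt; ATG at 49, stop TAA at 58 → 12 nt.
Frame 2: AAT GAA TGC ATA GAG TCT ACC ATG CAT TGT GAA TTC AAT TTC TAA AAA TGT CAT ACT AAG CTC CTT TCG AAC — ATG at 23, stop TAA at 44 → 24 nt.
Frame 3: ATG AAT GCA TAG AGT CTA CCA TGC ATT GTG AAT TCA ATT TCT AAA AAT GTC ATA CTA AGC TCC TTT CGA ACT — ATG at 3, stop TAG at 12 → 12 nt.
Longest ORF is 27 nt in frame 1 (positions 7–33).

1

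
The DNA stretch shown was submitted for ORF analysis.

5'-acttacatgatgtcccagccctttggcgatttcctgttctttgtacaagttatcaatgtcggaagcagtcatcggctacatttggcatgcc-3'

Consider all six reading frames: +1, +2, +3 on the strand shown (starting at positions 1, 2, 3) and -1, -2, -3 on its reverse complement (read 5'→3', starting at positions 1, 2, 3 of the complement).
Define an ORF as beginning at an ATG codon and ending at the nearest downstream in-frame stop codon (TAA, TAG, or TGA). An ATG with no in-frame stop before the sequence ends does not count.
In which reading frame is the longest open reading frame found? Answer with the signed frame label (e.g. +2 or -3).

-1

Reverse complement (5'→3'): GGCATGCCAAATGTAGCCGATGACTGCTTCCGACATTGATAACTTGTACAAAGAACAGGAAATCGCCAAAGGGCTGGGACATCATGTAAGT
Frame +1: ACT TAC ATG ATG TCC CAG CCC TTT GGC GAT TTC CTG TTC TTT GTA CAA GTT ATC AAT GTC GGA AGC AGT CAT CGG CTA CAT TTG GCA TGC — no ATG→stop ORF.
Frame +2: CTT ACA TGA TGT CCC AGC CCT TTG GCG ATT TCC TGT TCT TTG TAC AAG TTA TCA ATG TCG GAA GCA GTC ATC GGC TAC ATT TGG CAT GCC — no ATG→stop ORF.
Frame +3: TTA CAT GAT GTC CCA GCC CTT TGG CGA TTT CCT GTT CTT TGT ACA AGT TAT CAA TGT CGG AAG CAG TCA TCG GCT ACA TTT GGC ATG — no ATG→stop ORF.
Frame -1: GGC ATG CCA AAT GTA GCC GAT GAC TGC TTC CGA CAT TGA TAA CTT GTA CAA AGA ACA GGA AAT CGC CAA AGG GCT GGG ACA TCA TGT AAG — ATG at 4, stop TGA at 37 → 36 nt.
Frame -2: GCA TGC CAA ATG TAG CCG ATG ACT GCT TCC GAC ATT GAT AAC TTG TAC AAA GAA CAG GAA ATC GCC AAA GGG CTG GGA CAT CAT GTA AGT — ATG at 11, stop TAG at 14 → 6 nt.
Frame -3: CAT GCC AAA TGT AGC CGA TGA CTG CTT CCG ACA TTG ATA ACT TGT ACA AAG AAC AGG AAA TCG CCA AAG GGC TGG GAC ATC ATG TAA — ATG at 84, stop TAA at 87 → 6 nt.
Longest ORF is 36 nt in frame -1 (positions 4–39).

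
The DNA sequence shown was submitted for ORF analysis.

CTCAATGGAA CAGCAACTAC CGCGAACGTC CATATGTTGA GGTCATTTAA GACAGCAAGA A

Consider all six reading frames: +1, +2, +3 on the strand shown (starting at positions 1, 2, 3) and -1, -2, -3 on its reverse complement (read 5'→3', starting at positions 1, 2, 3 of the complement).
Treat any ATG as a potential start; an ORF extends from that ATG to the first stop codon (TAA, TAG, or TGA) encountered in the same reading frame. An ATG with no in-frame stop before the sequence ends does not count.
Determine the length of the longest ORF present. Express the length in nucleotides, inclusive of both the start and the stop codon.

Reverse complement (5'→3'): TTCTTGCTGTCTTAAATGACCTCAACATATGGACGTTCGCGGTAGTTGCTGTTCCATTGAG
Frame +1: CTC AAT GGA ACA GCA ACT ACC GCG AAC GTC CAT ATG TTG AGG TCA TTT AAG ACA GCA AGA — no ATG→stop ORF.
Frame +2: TCA ATG GAA CAG CAA CTA CCG CGA ACG TCC ATA TGT TGA GGT CAT TTA AGA CAG CAA GAA — ATG at 5, stop TGA at 38 → 36 nt.
Frame +3: CAA TGG AAC AGC AAC TAC CGC GAA CGT CCA TAT GTT GAG GTC ATT TAA GAC AGC AAG — no ATG→stop ORF.
Frame -1: TTC TTG CTG TCT TAA ATG ACC TCA ACA TAT GGA CGT TCG CGG TAG TTG CTG TTC CAT TGA — ATG at 16, stop TAG at 43 → 30 nt.
Frame -2: TCT TGC TGT CTT AAA TGA CCT CAA CAT ATG GAC GTT CGC GGT AGT TGC TGT TCC ATT GAG — no ATG→stop ORF.
Frame -3: CTT GCT GTC TTA AAT GAC CTC AAC ATA TGG ACG TTC GCG GTA GTT GCT GTT CCA TTG — no ATG→stop ORF.
Longest: frame +2, positions 5–40, 36 nt = 12 codons = 11 aa. → 36 nucleotides.

36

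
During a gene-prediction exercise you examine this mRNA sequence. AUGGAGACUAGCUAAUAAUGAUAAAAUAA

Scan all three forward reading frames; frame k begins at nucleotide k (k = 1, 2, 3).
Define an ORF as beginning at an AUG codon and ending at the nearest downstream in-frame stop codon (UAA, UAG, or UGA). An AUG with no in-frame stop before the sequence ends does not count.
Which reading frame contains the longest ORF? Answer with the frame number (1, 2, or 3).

1

Frame 1: AUG GAG ACU AGC UAA UAA UGA UAA AAU — AUG at 1, stop UAA at 13 → 15 nt.
Frame 2: UGG AGA CUA GCU AAU AAU GAU AAA AUA — no AUG→stop ORF.
Frame 3: GGA GAC UAG CUA AUA AUG AUA AAA UAA — AUG at 18, stop UAA at 27 → 12 nt.
Longest ORF is 15 nt in frame 1 (positions 1–15).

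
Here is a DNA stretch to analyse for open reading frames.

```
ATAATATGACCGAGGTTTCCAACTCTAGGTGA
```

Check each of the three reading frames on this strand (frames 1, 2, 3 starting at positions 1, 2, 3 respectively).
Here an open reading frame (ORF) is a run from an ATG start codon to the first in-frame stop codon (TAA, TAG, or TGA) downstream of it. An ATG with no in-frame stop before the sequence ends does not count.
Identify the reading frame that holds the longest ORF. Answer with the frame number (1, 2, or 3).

Frame 1: ATA ATA TGA CCG AGG TTT CCA ACT CTA GGT — no ATG→stop ORF.
Frame 2: TAA TAT GAC CGA GGT TTC CAA CTC TAG GTG — no ATG→stop ORF.
Frame 3: AAT ATG ACC GAG GTT TCC AAC TCT AGG TGA — ATG at 6, stop TGA at 30 → 27 nt.
Longest ORF is 27 nt in frame 3 (positions 6–32).

3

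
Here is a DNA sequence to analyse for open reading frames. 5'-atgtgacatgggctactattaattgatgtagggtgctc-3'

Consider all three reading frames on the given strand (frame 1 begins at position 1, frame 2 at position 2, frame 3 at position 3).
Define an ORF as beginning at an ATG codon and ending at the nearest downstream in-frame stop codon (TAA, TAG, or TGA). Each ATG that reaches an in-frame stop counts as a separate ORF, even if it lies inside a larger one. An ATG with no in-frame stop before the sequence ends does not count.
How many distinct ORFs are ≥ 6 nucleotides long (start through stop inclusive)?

Frame 1: ATG TGA CAT GGG CTA CTA TTA ATT GAT GTA GGG TGC — ATG at 1, stop TGA at 4 → 6 nt.
Frame 2: TGT GAC ATG GGC TAC TAT TAA TTG ATG TAG GGT GCT — ATG at 8, stop TAA at 20 → 15 nt; ATG at 26, stop TAG at 29 → 6 nt.
Frame 3: GTG ACA TGG GCT ACT ATT AAT TGA TGT AGG GTG CTC — no ATG→stop ORF.
ORFs ≥ 6 nucleotides: frame 1 1–6 (6 nucleotides), frame 2 8–22 (15 nucleotides), frame 2 26–31 (6 nucleotides). Count = 3.

3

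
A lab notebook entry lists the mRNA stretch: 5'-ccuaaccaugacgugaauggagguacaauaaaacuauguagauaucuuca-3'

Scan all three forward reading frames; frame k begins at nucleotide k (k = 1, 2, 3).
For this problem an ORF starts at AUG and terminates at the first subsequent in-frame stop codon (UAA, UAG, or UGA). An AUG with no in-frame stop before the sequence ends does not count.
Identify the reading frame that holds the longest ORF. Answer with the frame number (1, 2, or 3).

Frame 1: CCU AAC CAU GAC GUG AAU GGA GGU ACA AUA AAA CUA UGU AGA UAU CUU — no AUG→stop ORF.
Frame 2: CUA ACC AUG ACG UGA AUG GAG GUA CAA UAA AAC UAU GUA GAU AUC UUC — AUG at 8, stop UGA at 14 → 9 nt; AUG at 17, stop UAA at 29 → 15 nt.
Frame 3: UAA CCA UGA CGU GAA UGG AGG UAC AAU AAA ACU AUG UAG AUA UCU UCA — AUG at 36, stop UAG at 39 → 6 nt.
Longest ORF is 15 nt in frame 2 (positions 17–31).

2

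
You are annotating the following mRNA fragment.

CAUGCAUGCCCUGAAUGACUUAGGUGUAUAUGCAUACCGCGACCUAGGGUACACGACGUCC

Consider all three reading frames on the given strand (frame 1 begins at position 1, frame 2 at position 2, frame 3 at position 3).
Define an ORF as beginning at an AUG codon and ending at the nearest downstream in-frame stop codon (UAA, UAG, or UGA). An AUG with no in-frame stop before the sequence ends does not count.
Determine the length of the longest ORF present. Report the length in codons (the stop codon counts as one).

6

Frame 1: CAU GCA UGC CCU GAA UGA CUU AGG UGU AUA UGC AUA CCG CGA CCU AGG GUA CAC GAC GUC — no AUG→stop ORF.
Frame 2: AUG CAU GCC CUG AAU GAC UUA GGU GUA UAU GCA UAC CGC GAC CUA GGG UAC ACG ACG UCC — no AUG→stop ORF.
Frame 3: UGC AUG CCC UGA AUG ACU UAG GUG UAU AUG CAU ACC GCG ACC UAG GGU ACA CGA CGU — AUG at 6, stop UGA at 12 → 9 nt; AUG at 15, stop UAG at 21 → 9 nt; AUG at 30, stop UAG at 45 → 18 nt.
Longest: frame 3, positions 30–47, 18 nt = 6 codons = 5 aa. → 6 codons.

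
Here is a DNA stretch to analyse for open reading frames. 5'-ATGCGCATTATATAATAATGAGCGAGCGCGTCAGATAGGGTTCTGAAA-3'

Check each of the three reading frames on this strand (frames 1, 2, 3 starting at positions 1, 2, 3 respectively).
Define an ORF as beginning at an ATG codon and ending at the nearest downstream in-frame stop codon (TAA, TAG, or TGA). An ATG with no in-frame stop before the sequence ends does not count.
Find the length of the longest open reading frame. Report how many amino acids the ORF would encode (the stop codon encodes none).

6

Frame 1: ATG CGC ATT ATA TAA TAA TGA GCG AGC GCG TCA GAT AGG GTT CTG AAA — ATG at 1, stop TAA at 13 → 15 nt.
Frame 2: TGC GCA TTA TAT AAT AAT GAG CGA GCG CGT CAG ATA GGG TTC TGA — no ATG→stop ORF.
Frame 3: GCG CAT TAT ATA ATA ATG AGC GAG CGC GTC AGA TAG GGT TCT GAA — ATG at 18, stop TAG at 36 → 21 nt.
Longest: frame 3, positions 18–38, 21 nt = 7 codons = 6 aa. → 6 amino acids.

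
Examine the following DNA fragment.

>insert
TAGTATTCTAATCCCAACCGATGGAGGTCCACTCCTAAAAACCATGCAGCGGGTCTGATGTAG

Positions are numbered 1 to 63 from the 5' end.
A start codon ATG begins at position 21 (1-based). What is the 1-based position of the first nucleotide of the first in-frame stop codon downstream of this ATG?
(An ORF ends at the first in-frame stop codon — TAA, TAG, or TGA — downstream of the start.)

36

Codons from position 21: ATG (21–23), GAG (24–26), GTC (27–29), CAC (30–32), TCC (33–35), TAA (36–38).
TAA is a stop codon; it begins at position 36.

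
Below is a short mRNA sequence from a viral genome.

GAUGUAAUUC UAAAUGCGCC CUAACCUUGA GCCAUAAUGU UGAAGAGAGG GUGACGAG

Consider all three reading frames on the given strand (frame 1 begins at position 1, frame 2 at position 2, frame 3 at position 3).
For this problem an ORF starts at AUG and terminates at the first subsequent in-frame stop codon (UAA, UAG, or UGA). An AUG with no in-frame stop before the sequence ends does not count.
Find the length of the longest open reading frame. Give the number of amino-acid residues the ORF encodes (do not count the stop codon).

7

Frame 1: GAU GUA AUU CUA AAU GCG CCC UAA CCU UGA GCC AUA AUG UUG AAG AGA GGG UGA CGA — AUG at 37, stop UGA at 52 → 18 nt.
Frame 2: AUG UAA UUC UAA AUG CGC CCU AAC CUU GAG CCA UAA UGU UGA AGA GAG GGU GAC GAG — AUG at 2, stop UAA at 5 → 6 nt; AUG at 14, stop UAA at 35 → 24 nt.
Frame 3: UGU AAU UCU AAA UGC GCC CUA ACC UUG AGC CAU AAU GUU GAA GAG AGG GUG ACG — no AUG→stop ORF.
Longest: frame 2, positions 14–37, 24 nt = 8 codons = 7 aa. → 7 amino acids.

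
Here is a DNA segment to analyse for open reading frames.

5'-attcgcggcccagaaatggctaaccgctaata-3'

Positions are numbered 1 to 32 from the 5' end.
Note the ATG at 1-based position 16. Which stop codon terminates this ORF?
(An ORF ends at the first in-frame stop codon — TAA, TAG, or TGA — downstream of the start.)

Codons from position 16: ATG (16–18), GCT (19–21), AAC (22–24), CGC (25–27), TAA (28–30).
The first in-frame stop codon is TAA.

TAA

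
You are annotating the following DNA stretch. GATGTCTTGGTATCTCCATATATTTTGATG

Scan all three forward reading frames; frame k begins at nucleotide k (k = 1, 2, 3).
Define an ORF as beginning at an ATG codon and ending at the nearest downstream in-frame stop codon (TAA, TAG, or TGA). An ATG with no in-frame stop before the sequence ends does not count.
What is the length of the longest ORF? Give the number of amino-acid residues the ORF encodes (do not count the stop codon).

8

Frame 1: GAT GTC TTG GTA TCT CCA TAT ATT TTG ATG — no ATG→stop ORF.
Frame 2: ATG TCT TGG TAT CTC CAT ATA TTT TGA — ATG at 2, stop TGA at 26 → 27 nt.
Frame 3: TGT CTT GGT ATC TCC ATA TAT TTT GAT — no ATG→stop ORF.
Longest: frame 2, positions 2–28, 27 nt = 9 codons = 8 aa. → 8 amino acids.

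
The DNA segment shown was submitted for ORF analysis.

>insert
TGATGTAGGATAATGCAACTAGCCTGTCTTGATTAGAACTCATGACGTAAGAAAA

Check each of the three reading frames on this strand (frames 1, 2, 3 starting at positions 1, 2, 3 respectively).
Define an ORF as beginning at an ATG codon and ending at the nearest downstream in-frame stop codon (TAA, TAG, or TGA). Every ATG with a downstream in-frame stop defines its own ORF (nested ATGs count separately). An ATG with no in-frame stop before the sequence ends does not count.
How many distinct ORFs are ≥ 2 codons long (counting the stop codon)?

Frame 1: TGA TGT AGG ATA ATG CAA CTA GCC TGT CTT GAT TAG AAC TCA TGA CGT AAG AAA — ATG at 13, stop TAG at 34 → 24 nt.
Frame 2: GAT GTA GGA TAA TGC AAC TAG CCT GTC TTG ATT AGA ACT CAT GAC GTA AGA AAA — no ATG→stop ORF.
Frame 3: ATG TAG GAT AAT GCA ACT AGC CTG TCT TGA TTA GAA CTC ATG ACG TAA GAA — ATG at 3, stop TAG at 6 → 6 nt; ATG at 42, stop TAA at 48 → 9 nt.
ORFs ≥ 2 codons: frame 1 13–36 (8 codons), frame 3 3–8 (2 codons), frame 3 42–50 (3 codons). Count = 3.

3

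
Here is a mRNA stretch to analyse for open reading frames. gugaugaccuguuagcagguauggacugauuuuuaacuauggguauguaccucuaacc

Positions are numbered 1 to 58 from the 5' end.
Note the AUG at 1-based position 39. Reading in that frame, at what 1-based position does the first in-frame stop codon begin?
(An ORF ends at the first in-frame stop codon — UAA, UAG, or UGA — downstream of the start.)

Codons from position 39: AUG (39–41), GGU (42–44), AUG (45–47), UAC (48–50), CUC (51–53), UAA (54–56).
UAA is a stop codon; it begins at position 54.

54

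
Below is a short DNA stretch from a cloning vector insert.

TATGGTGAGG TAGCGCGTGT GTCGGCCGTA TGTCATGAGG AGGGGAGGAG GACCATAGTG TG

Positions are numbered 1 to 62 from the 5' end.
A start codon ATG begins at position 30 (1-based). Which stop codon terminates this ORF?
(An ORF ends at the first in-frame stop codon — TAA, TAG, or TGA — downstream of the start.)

Codons from position 30: ATG (30–32), TCA (33–35), TGA (36–38).
The first in-frame stop codon is TGA.

TGA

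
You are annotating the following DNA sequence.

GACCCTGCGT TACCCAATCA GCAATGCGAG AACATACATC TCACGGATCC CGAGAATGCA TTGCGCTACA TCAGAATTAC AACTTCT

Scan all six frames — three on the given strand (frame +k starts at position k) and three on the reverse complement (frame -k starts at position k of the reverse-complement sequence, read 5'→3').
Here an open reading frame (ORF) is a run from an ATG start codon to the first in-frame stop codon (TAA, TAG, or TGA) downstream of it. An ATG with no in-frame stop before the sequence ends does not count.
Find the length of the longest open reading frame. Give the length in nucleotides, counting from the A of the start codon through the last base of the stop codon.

Reverse complement (5'→3'): AGAAGTTGTAATTCTGATGTAGCGCAATGCATTCTCGGGATCCGTGAGATGTATGTTCTCGCATTGCTGATTGGGTAACGCAGGGTC
Frame +1: GAC CCT GCG TTA CCC AAT CAG CAA TGC GAG AAC ATA CAT CTC ACG GAT CCC GAG AAT GCA TTG CGC TAC ATC AGA ATT ACA ACT TCT — no ATG→stop ORF.
Frame +2: ACC CTG CGT TAC CCA ATC AGC AAT GCG AGA ACA TAC ATC TCA CGG ATC CCG AGA ATG CAT TGC GCT ACA TCA GAA TTA CAA CTT — no ATG→stop ORF.
Frame +3: CCC TGC GTT ACC CAA TCA GCA ATG CGA GAA CAT ACA TCT CAC GGA TCC CGA GAA TGC ATT GCG CTA CAT CAG AAT TAC AAC TTC — no ATG→stop ORF.
Frame -1: AGA AGT TGT AAT TCT GAT GTA GCG CAA TGC ATT CTC GGG ATC CGT GAG ATG TAT GTT CTC GCA TTG CTG ATT GGG TAA CGC AGG GTC — ATG at 49, stop TAA at 76 → 30 nt.
Frame -2: GAA GTT GTA ATT CTG ATG TAG CGC AAT GCA TTC TCG GGA TCC GTG AGA TGT ATG TTC TCG CAT TGC TGA TTG GGT AAC GCA GGG — ATG at 17, stop TAG at 20 → 6 nt; ATG at 53, stop TGA at 68 → 18 nt.
Frame -3: AAG TTG TAA TTC TGA TGT AGC GCA ATG CAT TCT CGG GAT CCG TGA GAT GTA TGT TCT CGC ATT GCT GAT TGG GTA ACG CAG GGT — ATG at 27, stop TGA at 45 → 21 nt.
Longest: frame -1, positions 49–78, 30 nt = 10 codons = 9 aa. → 30 nucleotides.

30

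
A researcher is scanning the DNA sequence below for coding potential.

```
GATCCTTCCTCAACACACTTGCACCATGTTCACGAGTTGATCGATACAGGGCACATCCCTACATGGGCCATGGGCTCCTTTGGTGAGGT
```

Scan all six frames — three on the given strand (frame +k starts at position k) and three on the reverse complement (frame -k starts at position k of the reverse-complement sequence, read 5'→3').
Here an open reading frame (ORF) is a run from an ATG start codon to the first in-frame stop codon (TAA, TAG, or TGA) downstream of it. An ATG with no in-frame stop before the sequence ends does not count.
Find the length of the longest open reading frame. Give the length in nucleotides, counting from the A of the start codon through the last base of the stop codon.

42

Reverse complement (5'→3'): ACCTCACCAAAGGAGCCCATGGCCCATGTAGGGATGTGCCCTGTATCGATCAACTCGTGAACATGGTGCAAGTGTGTTGAGGAAGGATC
Frame +1: GAT CCT TCC TCA ACA CAC TTG CAC CAT GTT CAC GAG TTG ATC GAT ACA GGG CAC ATC CCT ACA TGG GCC ATG GGC TCC TTT GGT GAG — no ATG→stop ORF.
Frame +2: ATC CTT CCT CAA CAC ACT TGC ACC ATG TTC ACG AGT TGA TCG ATA CAG GGC ACA TCC CTA CAT GGG CCA TGG GCT CCT TTG GTG AGG — ATG at 26, stop TGA at 38 → 15 nt.
Frame +3: TCC TTC CTC AAC ACA CTT GCA CCA TGT TCA CGA GTT GAT CGA TAC AGG GCA CAT CCC TAC ATG GGC CAT GGG CTC CTT TGG TGA GGT — ATG at 63, stop TGA at 84 → 24 nt.
Frame -1: ACC TCA CCA AAG GAG CCC ATG GCC CAT GTA GGG ATG TGC CCT GTA TCG ATC AAC TCG TGA ACA TGG TGC AAG TGT GTT GAG GAA GGA — ATG at 19, stop TGA at 58 → 42 nt; ATG at 34, stop TGA at 58 → 27 nt.
Frame -2: CCT CAC CAA AGG AGC CCA TGG CCC ATG TAG GGA TGT GCC CTG TAT CGA TCA ACT CGT GAA CAT GGT GCA AGT GTG TTG AGG AAG GAT — ATG at 26, stop TAG at 29 → 6 nt.
Frame -3: CTC ACC AAA GGA GCC CAT GGC CCA TGT AGG GAT GTG CCC TGT ATC GAT CAA CTC GTG AAC ATG GTG CAA GTG TGT TGA GGA AGG ATC — ATG at 63, stop TGA at 78 → 18 nt.
Longest: frame -1, positions 19–60, 42 nt = 14 codons = 13 aa. → 42 nucleotides.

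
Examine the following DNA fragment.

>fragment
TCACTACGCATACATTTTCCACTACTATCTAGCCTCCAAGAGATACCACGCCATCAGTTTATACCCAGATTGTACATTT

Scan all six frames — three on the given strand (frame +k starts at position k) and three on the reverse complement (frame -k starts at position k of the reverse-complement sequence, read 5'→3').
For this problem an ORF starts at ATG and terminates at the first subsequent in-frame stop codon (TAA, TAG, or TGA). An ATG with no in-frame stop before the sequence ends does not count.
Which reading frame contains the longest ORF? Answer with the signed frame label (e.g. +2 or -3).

-2

Reverse complement (5'→3'): AAATGTACAATCTGGGTATAAACTGATGGCGTGGTATCTCTTGGAGGCTAGATAGTAGTGGAAAATGTATGCGTAGTGA
Frame +1: TCA CTA CGC ATA CAT TTT CCA CTA CTA TCT AGC CTC CAA GAG ATA CCA CGC CAT CAG TTT ATA CCC AGA TTG TAC ATT — no ATG→stop ORF.
Frame +2: CAC TAC GCA TAC ATT TTC CAC TAC TAT CTA GCC TCC AAG AGA TAC CAC GCC ATC AGT TTA TAC CCA GAT TGT ACA TTT — no ATG→stop ORF.
Frame +3: ACT ACG CAT ACA TTT TCC ACT ACT ATC TAG CCT CCA AGA GAT ACC ACG CCA TCA GTT TAT ACC CAG ATT GTA CAT — no ATG→stop ORF.
Frame -1: AAA TGT ACA ATC TGG GTA TAA ACT GAT GGC GTG GTA TCT CTT GGA GGC TAG ATA GTA GTG GAA AAT GTA TGC GTA GTG — no ATG→stop ORF.
Frame -2: AAT GTA CAA TCT GGG TAT AAA CTG ATG GCG TGG TAT CTC TTG GAG GCT AGA TAG TAG TGG AAA ATG TAT GCG TAG TGA — ATG at 26, stop TAG at 53 → 30 nt; ATG at 65, stop TAG at 74 → 12 nt.
Frame -3: ATG TAC AAT CTG GGT ATA AAC TGA TGG CGT GGT ATC TCT TGG AGG CTA GAT AGT AGT GGA AAA TGT ATG CGT AGT — ATG at 3, stop TGA at 24 → 24 nt.
Longest ORF is 30 nt in frame -2 (positions 26–55).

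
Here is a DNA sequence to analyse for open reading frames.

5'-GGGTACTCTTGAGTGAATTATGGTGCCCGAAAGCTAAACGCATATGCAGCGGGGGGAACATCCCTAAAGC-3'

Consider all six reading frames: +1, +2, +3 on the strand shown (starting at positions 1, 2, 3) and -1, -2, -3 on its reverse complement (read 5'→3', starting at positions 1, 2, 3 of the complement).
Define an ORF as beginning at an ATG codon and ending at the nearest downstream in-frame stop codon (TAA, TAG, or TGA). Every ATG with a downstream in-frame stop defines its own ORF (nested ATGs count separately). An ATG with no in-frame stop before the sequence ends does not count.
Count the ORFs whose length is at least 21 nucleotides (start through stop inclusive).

Reverse complement (5'→3'): GCTTTAGGGATGTTCCCCCCGCTGCATATGCGTTTAGCTTTCGGGCACCATAATTCACTCAAGAGTACCC
Frame +1: GGG TAC TCT TGA GTG AAT TAT GGT GCC CGA AAG CTA AAC GCA TAT GCA GCG GGG GGA ACA TCC CTA AAG — no ATG→stop ORF.
Frame +2: GGT ACT CTT GAG TGA ATT ATG GTG CCC GAA AGC TAA ACG CAT ATG CAG CGG GGG GAA CAT CCC TAA AGC — ATG at 20, stop TAA at 35 → 18 nt; ATG at 44, stop TAA at 65 → 24 nt.
Frame +3: GTA CTC TTG AGT GAA TTA TGG TGC CCG AAA GCT AAA CGC ATA TGC AGC GGG GGG AAC ATC CCT AAA — no ATG→stop ORF.
Frame -1: GCT TTA GGG ATG TTC CCC CCG CTG CAT ATG CGT TTA GCT TTC GGG CAC CAT AAT TCA CTC AAG AGT ACC — no ATG→stop ORF.
Frame -2: CTT TAG GGA TGT TCC CCC CGC TGC ATA TGC GTT TAG CTT TCG GGC ACC ATA ATT CAC TCA AGA GTA CCC — no ATG→stop ORF.
Frame -3: TTT AGG GAT GTT CCC CCC GCT GCA TAT GCG TTT AGC TTT CGG GCA CCA TAA TTC ACT CAA GAG TAC — no ATG→stop ORF.
ORFs ≥ 21 nucleotides: frame +2 44–67 (24 nucleotides). Count = 1.

1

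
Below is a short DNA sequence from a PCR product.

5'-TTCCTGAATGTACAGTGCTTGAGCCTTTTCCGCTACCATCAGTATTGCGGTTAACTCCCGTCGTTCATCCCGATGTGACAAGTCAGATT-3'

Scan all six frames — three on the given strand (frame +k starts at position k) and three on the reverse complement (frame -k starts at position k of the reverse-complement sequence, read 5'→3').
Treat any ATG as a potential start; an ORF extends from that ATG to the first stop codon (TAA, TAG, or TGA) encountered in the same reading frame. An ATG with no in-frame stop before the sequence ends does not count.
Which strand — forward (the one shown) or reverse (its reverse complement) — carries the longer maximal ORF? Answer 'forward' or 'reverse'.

Reverse complement (5'→3'): AATCTGACTTGTCACATCGGGATGAACGACGGGAGTTAACCGCAATACTGATGGTAGCGGAAAAGGCTCAAGCACTGTACATTCAGGAA
Frame +1: TTC CTG AAT GTA CAG TGC TTG AGC CTT TTC CGC TAC CAT CAG TAT TGC GGT TAA CTC CCG TCG TTC ATC CCG ATG TGA CAA GTC AGA — ATG at 73, stop TGA at 76 → 6 nt.
Frame +2: TCC TGA ATG TAC AGT GCT TGA GCC TTT TCC GCT ACC ATC AGT ATT GCG GTT AAC TCC CGT CGT TCA TCC CGA TGT GAC AAG TCA GAT — ATG at 8, stop TGA at 20 → 15 nt.
Frame +3: CCT GAA TGT ACA GTG CTT GAG CCT TTT CCG CTA CCA TCA GTA TTG CGG TTA ACT CCC GTC GTT CAT CCC GAT GTG ACA AGT CAG ATT — no ATG→stop ORF.
Frame -1: AAT CTG ACT TGT CAC ATC GGG ATG AAC GAC GGG AGT TAA CCG CAA TAC TGA TGG TAG CGG AAA AGG CTC AAG CAC TGT ACA TTC AGG — ATG at 22, stop TAA at 37 → 18 nt.
Frame -2: ATC TGA CTT GTC ACA TCG GGA TGA ACG ACG GGA GTT AAC CGC AAT ACT GAT GGT AGC GGA AAA GGC TCA AGC ACT GTA CAT TCA GGA — no ATG→stop ORF.
Frame -3: TCT GAC TTG TCA CAT CGG GAT GAA CGA CGG GAG TTA ACC GCA ATA CTG ATG GTA GCG GAA AAG GCT CAA GCA CTG TAC ATT CAG GAA — no ATG→stop ORF.
Forward-strand max 15 nt; reverse-strand max 18 nt. The reverse strand has the longer ORF.

reverse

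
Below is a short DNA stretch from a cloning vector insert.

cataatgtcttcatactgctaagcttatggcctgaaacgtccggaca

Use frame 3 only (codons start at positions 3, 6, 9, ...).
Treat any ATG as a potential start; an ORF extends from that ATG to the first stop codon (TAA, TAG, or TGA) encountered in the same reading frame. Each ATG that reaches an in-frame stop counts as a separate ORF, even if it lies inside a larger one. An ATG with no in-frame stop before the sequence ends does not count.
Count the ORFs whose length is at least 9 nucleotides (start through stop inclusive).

Frame 3: TAA TGT CTT CAT ACT GCT AAG CTT ATG GCC TGA AAC GTC CGG ACA — ATG at 27, stop TGA at 33 → 9 nt.
ORFs ≥ 9 nucleotides: frame 3 27–35 (9 nucleotides). Count = 1.

1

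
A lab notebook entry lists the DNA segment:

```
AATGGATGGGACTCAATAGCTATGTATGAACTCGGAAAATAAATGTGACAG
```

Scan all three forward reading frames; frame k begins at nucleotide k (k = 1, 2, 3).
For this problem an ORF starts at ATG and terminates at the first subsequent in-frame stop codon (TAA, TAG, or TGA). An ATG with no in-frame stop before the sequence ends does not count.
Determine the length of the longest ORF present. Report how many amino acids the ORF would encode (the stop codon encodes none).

7

Frame 1: AAT GGA TGG GAC TCA ATA GCT ATG TAT GAA CTC GGA AAA TAA ATG TGA CAG — ATG at 22, stop TAA at 40 → 21 nt; ATG at 43, stop TGA at 46 → 6 nt.
Frame 2: ATG GAT GGG ACT CAA TAG CTA TGT ATG AAC TCG GAA AAT AAA TGT GAC — ATG at 2, stop TAG at 17 → 18 nt.
Frame 3: TGG ATG GGA CTC AAT AGC TAT GTA TGA ACT CGG AAA ATA AAT GTG ACA — ATG at 6, stop TGA at 27 → 24 nt.
Longest: frame 3, positions 6–29, 24 nt = 8 codons = 7 aa. → 7 amino acids.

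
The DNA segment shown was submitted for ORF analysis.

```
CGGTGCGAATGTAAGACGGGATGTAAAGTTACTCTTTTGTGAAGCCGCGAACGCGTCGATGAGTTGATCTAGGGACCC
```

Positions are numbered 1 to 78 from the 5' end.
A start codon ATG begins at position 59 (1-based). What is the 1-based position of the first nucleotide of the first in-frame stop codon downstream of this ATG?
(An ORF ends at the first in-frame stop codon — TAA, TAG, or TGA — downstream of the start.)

Codons from position 59: ATG (59–61), AGT (62–64), TGA (65–67).
TGA is a stop codon; it begins at position 65.

65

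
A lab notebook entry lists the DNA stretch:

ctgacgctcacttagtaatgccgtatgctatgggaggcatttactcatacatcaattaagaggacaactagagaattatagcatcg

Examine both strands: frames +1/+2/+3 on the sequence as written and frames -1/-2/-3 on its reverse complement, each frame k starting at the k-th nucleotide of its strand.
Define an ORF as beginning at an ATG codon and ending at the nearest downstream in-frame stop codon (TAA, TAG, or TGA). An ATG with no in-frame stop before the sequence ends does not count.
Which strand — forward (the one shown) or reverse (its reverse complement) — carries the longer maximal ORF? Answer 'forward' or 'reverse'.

Reverse complement (5'→3'): CGATGCTATAATTCTCTAGTTGTCCTCTTAATTGATGTATGAGTAAATGCCTCCCATAGCATACGGCATTACTAAGTGAGCGTCAG
Frame +1: CTG ACG CTC ACT TAG TAA TGC CGT ATG CTA TGG GAG GCA TTT ACT CAT ACA TCA ATT AAG AGG ACA ACT AGA GAA TTA TAG CAT — ATG at 25, stop TAG at 79 → 57 nt.
Frame +2: TGA CGC TCA CTT AGT AAT GCC GTA TGC TAT GGG AGG CAT TTA CTC ATA CAT CAA TTA AGA GGA CAA CTA GAG AAT TAT AGC ATC — no ATG→stop ORF.
Frame +3: GAC GCT CAC TTA GTA ATG CCG TAT GCT ATG GGA GGC ATT TAC TCA TAC ATC AAT TAA GAG GAC AAC TAG AGA ATT ATA GCA TCG — ATG at 18, stop TAA at 57 → 42 nt; ATG at 30, stop TAA at 57 → 30 nt.
Frame -1: CGA TGC TAT AAT TCT CTA GTT GTC CTC TTA ATT GAT GTA TGA GTA AAT GCC TCC CAT AGC ATA CGG CAT TAC TAA GTG AGC GTC — no ATG→stop ORF.
Frame -2: GAT GCT ATA ATT CTC TAG TTG TCC TCT TAA TTG ATG TAT GAG TAA ATG CCT CCC ATA GCA TAC GGC ATT ACT AAG TGA GCG TCA — ATG at 35, stop TAA at 44 → 12 nt; ATG at 47, stop TGA at 77 → 33 nt.
Frame -3: ATG CTA TAA TTC TCT AGT TGT CCT CTT AAT TGA TGT ATG AGT AAA TGC CTC CCA TAG CAT ACG GCA TTA CTA AGT GAG CGT CAG — ATG at 3, stop TAA at 9 → 9 nt; ATG at 39, stop TAG at 57 → 21 nt.
Forward-strand max 57 nt; reverse-strand max 33 nt. The forward strand has the longer ORF.

forward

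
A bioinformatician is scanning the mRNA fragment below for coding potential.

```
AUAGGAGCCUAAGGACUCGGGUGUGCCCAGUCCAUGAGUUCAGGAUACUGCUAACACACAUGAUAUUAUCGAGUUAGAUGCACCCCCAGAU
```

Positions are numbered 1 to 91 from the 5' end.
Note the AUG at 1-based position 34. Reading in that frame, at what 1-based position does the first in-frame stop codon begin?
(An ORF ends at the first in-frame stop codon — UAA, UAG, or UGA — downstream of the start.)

Codons from position 34: AUG (34–36), AGU (37–39), UCA (40–42), GGA (43–45), UAC (46–48), UGC (49–51), UAA (52–54).
UAA is a stop codon; it begins at position 52.

52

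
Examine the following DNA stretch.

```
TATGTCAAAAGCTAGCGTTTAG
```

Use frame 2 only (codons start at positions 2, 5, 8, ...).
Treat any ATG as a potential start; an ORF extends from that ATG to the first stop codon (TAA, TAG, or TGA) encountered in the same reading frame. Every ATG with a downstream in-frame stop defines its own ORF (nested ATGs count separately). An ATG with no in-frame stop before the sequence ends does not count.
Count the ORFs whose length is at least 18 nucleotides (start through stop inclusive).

Frame 2: ATG TCA AAA GCT AGC GTT TAG — ATG at 2, stop TAG at 20 → 21 nt.
ORFs ≥ 18 nucleotides: frame 2 2–22 (21 nucleotides). Count = 1.

1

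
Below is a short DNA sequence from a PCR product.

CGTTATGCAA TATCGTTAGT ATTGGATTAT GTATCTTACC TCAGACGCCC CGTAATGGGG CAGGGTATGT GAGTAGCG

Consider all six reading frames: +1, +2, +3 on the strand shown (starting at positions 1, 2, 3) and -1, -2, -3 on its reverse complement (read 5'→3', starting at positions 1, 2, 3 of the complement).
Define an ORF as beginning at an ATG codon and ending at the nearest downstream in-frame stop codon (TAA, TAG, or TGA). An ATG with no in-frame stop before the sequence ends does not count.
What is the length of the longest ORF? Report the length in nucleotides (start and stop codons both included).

Reverse complement (5'→3'): CGCTACTCACATACCCTGCCCCATTACGGGGCGTCTGAGGTAAGATACATAATCCAATACTAACGATATTGCATAACG
Frame +1: CGT TAT GCA ATA TCG TTA GTA TTG GAT TAT GTA TCT TAC CTC AGA CGC CCC GTA ATG GGG CAG GGT ATG TGA GTA GCG — ATG at 55, stop TGA at 70 → 18 nt; ATG at 67, stop TGA at 70 → 6 nt.
Frame +2: GTT ATG CAA TAT CGT TAG TAT TGG ATT ATG TAT CTT ACC TCA GAC GCC CCG TAA TGG GGC AGG GTA TGT GAG TAG — ATG at 5, stop TAG at 17 → 15 nt; ATG at 29, stop TAA at 53 → 27 nt.
Frame +3: TTA TGC AAT ATC GTT AGT ATT GGA TTA TGT ATC TTA CCT CAG ACG CCC CGT AAT GGG GCA GGG TAT GTG AGT AGC — no ATG→stop ORF.
Frame -1: CGC TAC TCA CAT ACC CTG CCC CAT TAC GGG GCG TCT GAG GTA AGA TAC ATA ATC CAA TAC TAA CGA TAT TGC ATA ACG — no ATG→stop ORF.
Frame -2: GCT ACT CAC ATA CCC TGC CCC ATT ACG GGG CGT CTG AGG TAA GAT ACA TAA TCC AAT ACT AAC GAT ATT GCA TAA — no ATG→stop ORF.
Frame -3: CTA CTC ACA TAC CCT GCC CCA TTA CGG GGC GTC TGA GGT AAG ATA CAT AAT CCA ATA CTA ACG ATA TTG CAT AAC — no ATG→stop ORF.
Longest: frame +2, positions 29–55, 27 nt = 9 codons = 8 aa. → 27 nucleotides.

27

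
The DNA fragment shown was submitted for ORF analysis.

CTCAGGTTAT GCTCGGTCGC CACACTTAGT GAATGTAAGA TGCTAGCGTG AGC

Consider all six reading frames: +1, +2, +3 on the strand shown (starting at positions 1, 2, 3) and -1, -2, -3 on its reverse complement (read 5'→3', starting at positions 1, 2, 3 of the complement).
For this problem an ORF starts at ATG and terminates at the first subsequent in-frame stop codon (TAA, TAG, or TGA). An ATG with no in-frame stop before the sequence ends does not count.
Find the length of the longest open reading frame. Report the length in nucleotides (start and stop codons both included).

Reverse complement (5'→3'): GCTCACGCTAGCATCTTACATTCACTAAGTGTGGCGACCGAGCATAACCTGAG
Frame +1: CTC AGG TTA TGC TCG GTC GCC ACA CTT AGT GAA TGT AAG ATG CTA GCG TGA — ATG at 40, stop TGA at 49 → 12 nt.
Frame +2: TCA GGT TAT GCT CGG TCG CCA CAC TTA GTG AAT GTA AGA TGC TAG CGT GAG — no ATG→stop ORF.
Frame +3: CAG GTT ATG CTC GGT CGC CAC ACT TAG TGA ATG TAA GAT GCT AGC GTG AGC — ATG at 9, stop TAG at 27 → 21 nt; ATG at 33, stop TAA at 36 → 6 nt.
Frame -1: GCT CAC GCT AGC ATC TTA CAT TCA CTA AGT GTG GCG ACC GAG CAT AAC CTG — no ATG→stop ORF.
Frame -2: CTC ACG CTA GCA TCT TAC ATT CAC TAA GTG TGG CGA CCG AGC ATA ACC TGA — no ATG→stop ORF.
Frame -3: TCA CGC TAG CAT CTT ACA TTC ACT AAG TGT GGC GAC CGA GCA TAA CCT GAG — no ATG→stop ORF.
Longest: frame +3, positions 9–29, 21 nt = 7 codons = 6 aa. → 21 nucleotides.

21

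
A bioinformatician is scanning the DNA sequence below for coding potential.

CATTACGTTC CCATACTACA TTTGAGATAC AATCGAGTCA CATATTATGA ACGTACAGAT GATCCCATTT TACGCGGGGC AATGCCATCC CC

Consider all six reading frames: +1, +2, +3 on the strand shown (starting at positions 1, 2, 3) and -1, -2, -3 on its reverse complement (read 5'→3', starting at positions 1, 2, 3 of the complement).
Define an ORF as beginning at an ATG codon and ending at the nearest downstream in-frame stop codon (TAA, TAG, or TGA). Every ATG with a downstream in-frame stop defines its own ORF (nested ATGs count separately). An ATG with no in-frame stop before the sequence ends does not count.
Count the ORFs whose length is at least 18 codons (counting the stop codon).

Reverse complement (5'→3'): GGGGATGGCATTGCCCCGCGTAAAATGGGATCATCTGTACGTTCATAATATGTGACTCGATTGTATCTCAAATGTAGTATGGGAACGTAATG
Frame +1: CAT TAC GTT CCC ATA CTA CAT TTG AGA TAC AAT CGA GTC ACA TAT TAT GAA CGT ACA GAT GAT CCC ATT TTA CGC GGG GCA ATG CCA TCC — no ATG→stop ORF.
Frame +2: ATT ACG TTC CCA TAC TAC ATT TGA GAT ACA ATC GAG TCA CAT ATT ATG AAC GTA CAG ATG ATC CCA TTT TAC GCG GGG CAA TGC CAT CCC — no ATG→stop ORF.
Frame +3: TTA CGT TCC CAT ACT ACA TTT GAG ATA CAA TCG AGT CAC ATA TTA TGA ACG TAC AGA TGA TCC CAT TTT ACG CGG GGC AAT GCC ATC CCC — no ATG→stop ORF.
Frame -1: GGG GAT GGC ATT GCC CCG CGT AAA ATG GGA TCA TCT GTA CGT TCA TAA TAT GTG ACT CGA TTG TAT CTC AAA TGT AGT ATG GGA ACG TAA — ATG at 25, stop TAA at 46 → 24 nt; ATG at 79, stop TAA at 88 → 12 nt.
Frame -2: GGG ATG GCA TTG CCC CGC GTA AAA TGG GAT CAT CTG TAC GTT CAT AAT ATG TGA CTC GAT TGT ATC TCA AAT GTA GTA TGG GAA CGT AAT — ATG at 5, stop TGA at 53 → 51 nt; ATG at 50, stop TGA at 53 → 6 nt.
Frame -3: GGA TGG CAT TGC CCC GCG TAA AAT GGG ATC ATC TGT ACG TTC ATA ATA TGT GAC TCG ATT GTA TCT CAA ATG TAG TAT GGG AAC GTA ATG — ATG at 72, stop TAG at 75 → 6 nt.
No ORF reaches 18 codons. Count = 0.

0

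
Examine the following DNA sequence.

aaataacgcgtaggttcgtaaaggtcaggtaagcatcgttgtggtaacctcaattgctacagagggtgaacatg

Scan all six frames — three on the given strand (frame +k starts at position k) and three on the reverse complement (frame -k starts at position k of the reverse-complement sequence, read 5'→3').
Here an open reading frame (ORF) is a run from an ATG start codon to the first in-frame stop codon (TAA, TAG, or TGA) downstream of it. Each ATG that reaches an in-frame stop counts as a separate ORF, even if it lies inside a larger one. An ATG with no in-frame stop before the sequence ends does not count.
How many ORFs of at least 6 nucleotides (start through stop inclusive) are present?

2

Reverse complement (5'→3'): CATGTTCACCCTCTGTAGCAATTGAGGTTACCACAACGATGCTTACCTGACCTTTACGAACCTACGCGTTATTT
Frame +1: AAA TAA CGC GTA GGT TCG TAA AGG TCA GGT AAG CAT CGT TGT GGT AAC CTC AAT TGC TAC AGA GGG TGA ACA — no ATG→stop ORF.
Frame +2: AAT AAC GCG TAG GTT CGT AAA GGT CAG GTA AGC ATC GTT GTG GTA ACC TCA ATT GCT ACA GAG GGT GAA CAT — no ATG→stop ORF.
Frame +3: ATA ACG CGT AGG TTC GTA AAG GTC AGG TAA GCA TCG TTG TGG TAA CCT CAA TTG CTA CAG AGG GTG AAC ATG — no ATG→stop ORF.
Frame -1: CAT GTT CAC CCT CTG TAG CAA TTG AGG TTA CCA CAA CGA TGC TTA CCT GAC CTT TAC GAA CCT ACG CGT TAT — no ATG→stop ORF.
Frame -2: ATG TTC ACC CTC TGT AGC AAT TGA GGT TAC CAC AAC GAT GCT TAC CTG ACC TTT ACG AAC CTA CGC GTT ATT — ATG at 2, stop TGA at 23 → 24 nt.
Frame -3: TGT TCA CCC TCT GTA GCA ATT GAG GTT ACC ACA ACG ATG CTT ACC TGA CCT TTA CGA ACC TAC GCG TTA TTT — ATG at 39, stop TGA at 48 → 12 nt.
ORFs ≥ 6 nucleotides: frame -2 2–25 (24 nucleotides), frame -3 39–50 (12 nucleotides). Count = 2.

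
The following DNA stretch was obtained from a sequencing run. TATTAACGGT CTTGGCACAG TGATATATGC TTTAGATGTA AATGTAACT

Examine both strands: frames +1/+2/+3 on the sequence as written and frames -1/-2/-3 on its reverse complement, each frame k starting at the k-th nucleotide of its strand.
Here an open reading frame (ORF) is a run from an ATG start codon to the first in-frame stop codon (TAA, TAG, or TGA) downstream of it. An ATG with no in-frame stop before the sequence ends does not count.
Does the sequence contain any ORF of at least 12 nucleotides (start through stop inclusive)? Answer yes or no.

no

Reverse complement (5'→3'): AGTTACATTTACATCTAAAGCATATATCACTGTGCCAAGACCGTTAATA
Frame +1: TAT TAA CGG TCT TGG CAC AGT GAT ATA TGC TTT AGA TGT AAA TGT AAC — no ATG→stop ORF.
Frame +2: ATT AAC GGT CTT GGC ACA GTG ATA TAT GCT TTA GAT GTA AAT GTA ACT — no ATG→stop ORF.
Frame +3: TTA ACG GTC TTG GCA CAG TGA TAT ATG CTT TAG ATG TAA ATG TAA — ATG at 27, stop TAG at 33 → 9 nt; ATG at 36, stop TAA at 39 → 6 nt; ATG at 42, stop TAA at 45 → 6 nt.
Frame -1: AGT TAC ATT TAC ATC TAA AGC ATA TAT CAC TGT GCC AAG ACC GTT AAT — no ATG→stop ORF.
Frame -2: GTT ACA TTT ACA TCT AAA GCA TAT ATC ACT GTG CCA AGA CCG TTA ATA — no ATG→stop ORF.
Frame -3: TTA CAT TTA CAT CTA AAG CAT ATA TCA CTG TGC CAA GAC CGT TAA — no ATG→stop ORF.
Largest ORF found is 9 nucleotides < 12, so no.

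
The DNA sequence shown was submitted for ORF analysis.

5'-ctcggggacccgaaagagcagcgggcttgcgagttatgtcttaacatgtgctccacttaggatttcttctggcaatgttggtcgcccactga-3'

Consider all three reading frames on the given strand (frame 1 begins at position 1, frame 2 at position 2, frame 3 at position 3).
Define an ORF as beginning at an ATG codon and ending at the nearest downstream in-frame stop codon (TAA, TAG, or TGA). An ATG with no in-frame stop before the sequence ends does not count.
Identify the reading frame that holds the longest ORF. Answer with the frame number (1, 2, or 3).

Frame 1: CTC GGG GAC CCG AAA GAG CAG CGG GCT TGC GAG TTA TGT CTT AAC ATG TGC TCC ACT TAG GAT TTC TTC TGG CAA TGT TGG TCG CCC ACT — ATG at 46, stop TAG at 58 → 15 nt.
Frame 2: TCG GGG ACC CGA AAG AGC AGC GGG CTT GCG AGT TAT GTC TTA ACA TGT GCT CCA CTT AGG ATT TCT TCT GGC AAT GTT GGT CGC CCA CTG — no ATG→stop ORF.
Frame 3: CGG GGA CCC GAA AGA GCA GCG GGC TTG CGA GTT ATG TCT TAA CAT GTG CTC CAC TTA GGA TTT CTT CTG GCA ATG TTG GTC GCC CAC TGA — ATG at 36, stop TAA at 42 → 9 nt; ATG at 75, stop TGA at 90 → 18 nt.
Longest ORF is 18 nt in frame 3 (positions 75–92).

3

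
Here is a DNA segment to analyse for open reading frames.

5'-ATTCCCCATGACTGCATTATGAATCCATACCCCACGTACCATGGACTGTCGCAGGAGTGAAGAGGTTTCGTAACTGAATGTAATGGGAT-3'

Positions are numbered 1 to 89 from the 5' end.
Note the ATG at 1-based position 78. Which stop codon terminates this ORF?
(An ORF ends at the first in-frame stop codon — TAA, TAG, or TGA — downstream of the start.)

Codons from position 78: ATG (78–80), TAA (81–83).
The first in-frame stop codon is TAA.

TAA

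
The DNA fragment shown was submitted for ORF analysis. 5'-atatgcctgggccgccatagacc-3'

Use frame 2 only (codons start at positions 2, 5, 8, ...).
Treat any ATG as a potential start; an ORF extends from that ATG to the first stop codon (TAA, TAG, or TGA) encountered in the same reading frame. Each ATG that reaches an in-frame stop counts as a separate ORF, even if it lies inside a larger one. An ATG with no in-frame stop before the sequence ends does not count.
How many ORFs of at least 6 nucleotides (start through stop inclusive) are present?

0

Frame 2: TAT GCC TGG GCC GCC ATA GAC — no ATG→stop ORF.
No ORF reaches 6 nucleotides. Count = 0.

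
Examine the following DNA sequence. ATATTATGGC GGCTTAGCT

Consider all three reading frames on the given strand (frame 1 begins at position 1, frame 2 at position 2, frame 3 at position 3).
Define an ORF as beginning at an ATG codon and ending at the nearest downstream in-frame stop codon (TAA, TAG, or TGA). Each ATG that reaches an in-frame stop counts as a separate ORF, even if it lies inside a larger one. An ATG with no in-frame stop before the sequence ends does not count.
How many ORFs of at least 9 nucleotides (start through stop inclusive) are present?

Frame 1: ATA TTA TGG CGG CTT AGC — no ATG→stop ORF.
Frame 2: TAT TAT GGC GGC TTA GCT — no ATG→stop ORF.
Frame 3: ATT ATG GCG GCT TAG — ATG at 6, stop TAG at 15 → 12 nt.
ORFs ≥ 9 nucleotides: frame 3 6–17 (12 nucleotides). Count = 1.

1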